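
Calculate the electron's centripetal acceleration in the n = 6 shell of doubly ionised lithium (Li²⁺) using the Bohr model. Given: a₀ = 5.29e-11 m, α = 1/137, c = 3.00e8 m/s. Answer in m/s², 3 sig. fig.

r = n²a₀/Z = 6.35e-10 m, v = Zαc/n = 1.09e6 m/s
a = v²/r = (1.09e6)² / 6.35e-10 = 1.89e21 m/s²

1.89e21 m/s²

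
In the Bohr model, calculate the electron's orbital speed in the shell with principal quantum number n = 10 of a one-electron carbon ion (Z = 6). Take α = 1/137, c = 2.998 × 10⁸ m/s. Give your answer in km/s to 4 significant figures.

1313 km/s

v_n = Zαc/n = 6 × 0.007299 × 2.998 × 10⁸ / 10
    = 1313 km/s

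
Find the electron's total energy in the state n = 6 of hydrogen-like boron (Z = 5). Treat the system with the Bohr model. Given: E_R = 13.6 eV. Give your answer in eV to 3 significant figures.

-9.44 eV

E_n = −E_R·Z²/n² = −13.6 × 5²/6² = -9.44 eV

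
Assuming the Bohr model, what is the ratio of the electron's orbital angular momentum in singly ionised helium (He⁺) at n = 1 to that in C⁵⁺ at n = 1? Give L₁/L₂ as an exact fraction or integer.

L = nℏ is independent of Z.
L₁/L₂ = n₁/n₂ = 1/1 = 1

1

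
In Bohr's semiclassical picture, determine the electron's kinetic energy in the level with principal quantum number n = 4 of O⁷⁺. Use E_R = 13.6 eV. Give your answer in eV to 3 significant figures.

For a Coulomb orbit the virial theorem gives K = −E_n.
E_n = −E_R·Z²/n², so K = E_R·Z²/n² = 13.6 × 8²/4² = 54.4 eV

54.4 eV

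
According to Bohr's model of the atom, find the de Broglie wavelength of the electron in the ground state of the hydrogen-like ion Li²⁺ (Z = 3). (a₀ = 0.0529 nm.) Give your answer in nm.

The Bohr quantisation condition is nλ = 2πr_n.
r_n = n²a₀/Z = 0.0176 nm
λ = 2πr_n/n = 2π·0.0176/1 = 0.111 nm

0.111 nm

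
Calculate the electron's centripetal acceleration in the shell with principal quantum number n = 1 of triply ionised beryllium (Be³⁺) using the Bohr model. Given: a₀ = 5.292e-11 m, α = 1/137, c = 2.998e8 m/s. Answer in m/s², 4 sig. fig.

r = n²a₀/Z = 1.323e-11 m, v = Zαc/n = 8.753e6 m/s
a = v²/r = (8.753e6)² / 1.323e-11 = 5.791e24 m/s²

5.791e24 m/s²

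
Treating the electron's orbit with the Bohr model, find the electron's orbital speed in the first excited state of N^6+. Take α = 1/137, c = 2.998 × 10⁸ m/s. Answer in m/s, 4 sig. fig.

7.659 × 10⁶ m/s

v_n = Zαc/n = 7 × 0.007299 × 2.998 × 10⁸ / 2
    = 7.659 × 10⁶ m/s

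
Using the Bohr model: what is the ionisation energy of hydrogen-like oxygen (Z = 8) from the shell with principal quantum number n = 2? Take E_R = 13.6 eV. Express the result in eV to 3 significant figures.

E_n = −E_R·Z²/n² = −13.6 × 8²/2² eV = -218 eV
Ionisation energy = −E_n = 218 eV

218 eV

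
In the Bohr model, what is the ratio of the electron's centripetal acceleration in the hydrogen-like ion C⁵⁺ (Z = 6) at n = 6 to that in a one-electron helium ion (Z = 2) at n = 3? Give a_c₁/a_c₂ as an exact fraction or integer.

27/16

a_c ∝ Z^3 · n^-4
a_c₁/a_c₂ = (6/2)^3 · (6/3)^-4 = 27/16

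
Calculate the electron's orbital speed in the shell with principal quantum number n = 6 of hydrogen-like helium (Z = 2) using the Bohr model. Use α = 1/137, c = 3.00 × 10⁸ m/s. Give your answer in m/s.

7.30 × 10⁵ m/s

v_n = Zαc/n = 2 × 0.00730 × 3.00 × 10⁸ / 6
    = 7.30 × 10⁵ m/s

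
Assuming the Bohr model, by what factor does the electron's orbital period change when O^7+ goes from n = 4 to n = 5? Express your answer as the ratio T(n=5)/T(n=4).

125/64

T ∝ Z^-2 · n^3; with Z fixed, T ∝ n^3.
T(n=5)/T(n=4) = (5/4)^3 = 125/64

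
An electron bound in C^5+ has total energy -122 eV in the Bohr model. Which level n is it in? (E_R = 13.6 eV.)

E_n = −E_R Z²/n² ⇒ n² = E_R Z²/(−E_n) = 13.6 × 6² / 122 ≈ 4.01
n = 2

2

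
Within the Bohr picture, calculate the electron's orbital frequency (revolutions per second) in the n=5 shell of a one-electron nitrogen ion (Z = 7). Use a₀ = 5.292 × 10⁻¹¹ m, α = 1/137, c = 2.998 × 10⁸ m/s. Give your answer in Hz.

r = n²a₀/Z = 1.890 × 10⁻¹⁰ m, v = Zαc/n = 3.064 × 10⁶ m/s
f = v/(2πr) = 2.580 × 10¹⁵ Hz

2.580 × 10¹⁵ Hz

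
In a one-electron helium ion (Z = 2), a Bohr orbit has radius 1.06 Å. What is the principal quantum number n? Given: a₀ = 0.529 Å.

r_n = n²a₀/Z ⇒ n² = rZ/a₀ = 1.06 × 2 / 0.529 ≈ 4.01
n = 2

2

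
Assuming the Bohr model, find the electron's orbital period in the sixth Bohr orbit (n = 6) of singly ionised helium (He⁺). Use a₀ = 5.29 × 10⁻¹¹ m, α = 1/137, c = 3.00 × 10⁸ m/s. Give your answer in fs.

8.20 fs

r = n²a₀/Z = 6²·5.29 × 10⁻¹¹/2 = 9.52 × 10⁻¹⁰ m
v = Zαc/n = 2·0.00730·3.00 × 10⁸/6 = 7.30 × 10⁵ m/s
T = 2πr/v = 8.20 × 10⁻¹⁵ s = 8.20 fs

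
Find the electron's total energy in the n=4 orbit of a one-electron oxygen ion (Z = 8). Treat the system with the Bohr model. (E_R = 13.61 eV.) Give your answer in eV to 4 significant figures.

-54.44 eV

E_n = −E_R·Z²/n² = −13.61 × 8²/4² = -54.44 eV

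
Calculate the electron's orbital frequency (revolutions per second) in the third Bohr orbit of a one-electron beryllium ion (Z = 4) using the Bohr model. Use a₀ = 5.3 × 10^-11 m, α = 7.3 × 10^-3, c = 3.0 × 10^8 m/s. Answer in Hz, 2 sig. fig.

3.9 × 10^15 Hz

r = n²a₀/Z = 1.2 × 10^-10 m, v = Zαc/n = 2.9 × 10^6 m/s
f = v/(2πr) = 3.9 × 10^15 Hz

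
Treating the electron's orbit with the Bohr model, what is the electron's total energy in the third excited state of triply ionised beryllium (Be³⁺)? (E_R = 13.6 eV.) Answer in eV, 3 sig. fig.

-13.6 eV

E_n = −E_R·Z²/n² = −13.6 × 4²/4² = -13.6 eV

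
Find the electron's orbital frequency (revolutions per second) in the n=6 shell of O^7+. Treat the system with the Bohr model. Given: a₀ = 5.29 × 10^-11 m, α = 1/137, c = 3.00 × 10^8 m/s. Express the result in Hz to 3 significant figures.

r = n²a₀/Z = 2.38 × 10^-10 m, v = Zαc/n = 2.92 × 10^6 m/s
f = v/(2πr) = 1.95 × 10^15 Hz

1.95 × 10^15 Hz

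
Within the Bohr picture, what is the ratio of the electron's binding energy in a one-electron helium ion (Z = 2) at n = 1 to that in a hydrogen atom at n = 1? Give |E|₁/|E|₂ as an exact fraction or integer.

4

|E| ∝ Z^2 · n^-2
|E|₁/|E|₂ = (2/1)^2 · (1/1)^-2 = 4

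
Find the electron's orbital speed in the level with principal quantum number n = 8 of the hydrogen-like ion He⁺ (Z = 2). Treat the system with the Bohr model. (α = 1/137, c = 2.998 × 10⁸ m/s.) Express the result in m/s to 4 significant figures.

v_n = Zαc/n = 2 × 0.007299 × 2.998 × 10⁸ / 8
    = 5.471 × 10⁵ m/s

5.471 × 10⁵ m/s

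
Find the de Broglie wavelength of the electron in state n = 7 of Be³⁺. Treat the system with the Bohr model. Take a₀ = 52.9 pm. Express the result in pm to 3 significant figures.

The Bohr quantisation condition is nλ = 2πr_n.
r_n = n²a₀/Z = 648 pm
λ = 2πr_n/n = 2π·648/7 = 582 pm

582 pm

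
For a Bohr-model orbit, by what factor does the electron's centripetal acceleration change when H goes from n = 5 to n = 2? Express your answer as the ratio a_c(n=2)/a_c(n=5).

625/16

a_c ∝ Z^3 · n^-4; with Z fixed, a_c ∝ n^-4.
a_c(n=2)/a_c(n=5) = (2/5)^-4 = 625/16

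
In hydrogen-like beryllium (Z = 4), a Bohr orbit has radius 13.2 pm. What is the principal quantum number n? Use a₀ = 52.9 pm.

r_n = n²a₀/Z ⇒ n² = rZ/a₀ = 13.2 × 4 / 52.9 ≈ 1.00
n = 1

1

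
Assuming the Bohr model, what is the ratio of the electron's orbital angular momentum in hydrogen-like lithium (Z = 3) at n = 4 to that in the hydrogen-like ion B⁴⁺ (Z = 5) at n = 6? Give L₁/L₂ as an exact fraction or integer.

2/3

L = nℏ is independent of Z.
L₁/L₂ = n₁/n₂ = 4/6 = 2/3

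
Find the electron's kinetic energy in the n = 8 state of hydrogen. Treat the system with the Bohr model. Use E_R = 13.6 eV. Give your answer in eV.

0.212 eV

For a Coulomb orbit the virial theorem gives K = −E_n.
E_n = −E_R·Z²/n², so K = E_R·Z²/n² = 13.6 × 1²/8² = 0.212 eV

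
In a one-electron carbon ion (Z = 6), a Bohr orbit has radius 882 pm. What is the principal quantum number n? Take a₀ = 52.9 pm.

r_n = n²a₀/Z ⇒ n² = rZ/a₀ = 882 × 6 / 52.9 ≈ 100.04
n = 10

10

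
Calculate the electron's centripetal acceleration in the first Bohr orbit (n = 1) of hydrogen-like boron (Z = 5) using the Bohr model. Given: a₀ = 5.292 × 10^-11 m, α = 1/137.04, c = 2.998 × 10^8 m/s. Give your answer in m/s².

r = n²a₀/Z = 1.058 × 10^-11 m, v = Zαc/n = 1.094 × 10^7 m/s
a = v²/r = (1.094 × 10^7)² / 1.058 × 10^-11 = 1.130 × 10^25 m/s²

1.130 × 10^25 m/s²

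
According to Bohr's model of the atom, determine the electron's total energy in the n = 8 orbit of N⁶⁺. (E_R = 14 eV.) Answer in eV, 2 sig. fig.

E_n = −E_R·Z²/n² = −14 × 7²/8² = -11 eV

-11 eV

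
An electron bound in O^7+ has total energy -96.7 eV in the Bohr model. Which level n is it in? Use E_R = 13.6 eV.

3

E_n = −E_R Z²/n² ⇒ n² = E_R Z²/(−E_n) = 13.6 × 8² / 96.7 ≈ 9.00
n = 3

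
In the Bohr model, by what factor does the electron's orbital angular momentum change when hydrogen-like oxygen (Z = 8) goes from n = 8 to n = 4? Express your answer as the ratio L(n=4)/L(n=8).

L = nℏ depends only on n, so L ∝ n.
L(n=4)/L(n=8) = (4/8)^1 = 1/2

1/2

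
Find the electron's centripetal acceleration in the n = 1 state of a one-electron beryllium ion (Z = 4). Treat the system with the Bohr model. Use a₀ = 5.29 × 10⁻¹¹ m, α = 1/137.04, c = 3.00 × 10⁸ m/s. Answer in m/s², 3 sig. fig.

r = n²a₀/Z = 1.32 × 10⁻¹¹ m, v = Zαc/n = 8.76 × 10⁶ m/s
a = v²/r = (8.76 × 10⁶)² / 1.32 × 10⁻¹¹ = 5.80 × 10²⁴ m/s²

5.80 × 10²⁴ m/s²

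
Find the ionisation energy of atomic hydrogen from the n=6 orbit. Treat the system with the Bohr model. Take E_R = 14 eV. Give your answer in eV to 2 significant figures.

0.39 eV

E_n = −E_R·Z²/n² = −14 × 1²/6² eV = -0.39 eV
Ionisation energy = −E_n = 0.39 eV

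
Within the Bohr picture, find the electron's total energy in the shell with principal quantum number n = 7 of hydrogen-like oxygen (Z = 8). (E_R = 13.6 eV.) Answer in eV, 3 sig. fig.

-17.8 eV

E_n = −E_R·Z²/n² = −13.6 × 8²/7² = -17.8 eV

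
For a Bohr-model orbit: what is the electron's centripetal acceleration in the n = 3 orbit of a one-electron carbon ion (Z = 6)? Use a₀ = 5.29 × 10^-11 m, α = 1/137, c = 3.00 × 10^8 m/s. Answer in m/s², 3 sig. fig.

r = n²a₀/Z = 7.94 × 10^-11 m, v = Zαc/n = 4.38 × 10^6 m/s
a = v²/r = (4.38 × 10^6)² / 7.94 × 10^-11 = 2.42 × 10^23 m/s²

2.42 × 10^23 m/s²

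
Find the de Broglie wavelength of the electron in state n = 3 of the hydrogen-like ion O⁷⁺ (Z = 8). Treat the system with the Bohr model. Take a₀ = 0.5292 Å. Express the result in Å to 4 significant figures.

1.247 Å

The Bohr quantisation condition is nλ = 2πr_n.
r_n = n²a₀/Z = 0.5954 Å
λ = 2πr_n/n = 2π·0.5954/3 = 1.247 Å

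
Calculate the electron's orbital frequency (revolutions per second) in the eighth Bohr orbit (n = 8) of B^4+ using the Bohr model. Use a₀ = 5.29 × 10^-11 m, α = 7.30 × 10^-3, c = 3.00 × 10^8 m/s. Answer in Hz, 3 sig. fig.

r = n²a₀/Z = 6.77 × 10^-10 m, v = Zαc/n = 1.37 × 10^6 m/s
f = v/(2πr) = 3.22 × 10^14 Hz

3.22 × 10^14 Hz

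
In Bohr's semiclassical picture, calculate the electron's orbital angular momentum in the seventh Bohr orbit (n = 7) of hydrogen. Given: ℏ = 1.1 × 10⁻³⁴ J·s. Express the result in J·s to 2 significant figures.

L_n = nℏ = 7 × 1.1 × 10⁻³⁴ = 7.7 × 10⁻³⁴ J·s

7.7 × 10⁻³⁴ J·s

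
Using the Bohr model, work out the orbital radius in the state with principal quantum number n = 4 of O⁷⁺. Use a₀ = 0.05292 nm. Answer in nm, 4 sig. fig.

0.1058 nm

r_n = n²a₀/Z = 4² × 0.05292 / 8
    = 16 × 0.05292 / 8 = 0.1058 nm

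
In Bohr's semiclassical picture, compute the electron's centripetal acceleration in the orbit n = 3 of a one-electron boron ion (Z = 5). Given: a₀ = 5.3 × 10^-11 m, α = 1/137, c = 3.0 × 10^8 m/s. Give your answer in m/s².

1.4 × 10^23 m/s²

r = n²a₀/Z = 9.5 × 10^-11 m, v = Zαc/n = 3.6 × 10^6 m/s
a = v²/r = (3.6 × 10^6)² / 9.5 × 10^-11 = 1.4 × 10^23 m/s²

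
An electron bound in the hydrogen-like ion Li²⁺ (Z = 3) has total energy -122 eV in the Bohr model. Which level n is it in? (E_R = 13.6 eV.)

E_n = −E_R Z²/n² ⇒ n² = E_R Z²/(−E_n) = 13.6 × 3² / 122 ≈ 1.00
n = 1

1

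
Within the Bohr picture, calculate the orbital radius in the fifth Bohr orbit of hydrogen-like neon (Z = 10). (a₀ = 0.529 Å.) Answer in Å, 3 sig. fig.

r_n = n²a₀/Z = 5² × 0.529 / 10
    = 25 × 0.529 / 10 = 1.32 Å

1.32 Å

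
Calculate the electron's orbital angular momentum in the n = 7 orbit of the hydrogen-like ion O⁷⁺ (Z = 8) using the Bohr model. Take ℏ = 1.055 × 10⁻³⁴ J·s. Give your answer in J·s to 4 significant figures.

7.385 × 10⁻³⁴ J·s

L_n = nℏ = 7 × 1.055 × 10⁻³⁴ = 7.385 × 10⁻³⁴ J·s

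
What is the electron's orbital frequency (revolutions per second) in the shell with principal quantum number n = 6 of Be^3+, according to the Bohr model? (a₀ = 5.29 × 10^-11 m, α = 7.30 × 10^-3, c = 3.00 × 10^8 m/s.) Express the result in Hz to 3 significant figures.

4.88 × 10^14 Hz

r = n²a₀/Z = 4.76 × 10^-10 m, v = Zαc/n = 1.46 × 10^6 m/s
f = v/(2πr) = 4.88 × 10^14 Hz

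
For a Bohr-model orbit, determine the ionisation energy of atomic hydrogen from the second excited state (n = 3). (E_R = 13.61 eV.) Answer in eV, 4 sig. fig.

1.512 eV

E_n = −E_R·Z²/n² = −13.61 × 1²/3² eV = -1.512 eV
Ionisation energy = −E_n = 1.512 eV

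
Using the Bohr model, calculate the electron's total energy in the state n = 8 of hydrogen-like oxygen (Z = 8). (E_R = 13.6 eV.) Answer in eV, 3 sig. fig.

-13.6 eV

E_n = −E_R·Z²/n² = −13.6 × 8²/8² = -13.6 eV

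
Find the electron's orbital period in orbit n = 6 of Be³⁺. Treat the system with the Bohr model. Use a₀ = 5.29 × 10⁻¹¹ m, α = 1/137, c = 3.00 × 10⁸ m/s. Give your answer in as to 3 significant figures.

r = n²a₀/Z = 6²·5.29 × 10⁻¹¹/4 = 4.76 × 10⁻¹⁰ m
v = Zαc/n = 4·0.00730·3.00 × 10⁸/6 = 1.46 × 10⁶ m/s
T = 2πr/v = 2.05 × 10⁻¹⁵ s = 2050 as

2050 as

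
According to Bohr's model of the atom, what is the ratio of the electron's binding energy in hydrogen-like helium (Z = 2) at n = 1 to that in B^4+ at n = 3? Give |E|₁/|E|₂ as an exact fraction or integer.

|E| ∝ Z^2 · n^-2
|E|₁/|E|₂ = (2/5)^2 · (1/3)^-2 = 36/25

36/25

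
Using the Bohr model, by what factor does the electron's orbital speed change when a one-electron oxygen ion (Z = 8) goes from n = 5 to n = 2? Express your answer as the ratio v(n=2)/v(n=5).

v ∝ Z^1 · n^-1; with Z fixed, v ∝ n^-1.
v(n=2)/v(n=5) = (2/5)^-1 = 5/2

5/2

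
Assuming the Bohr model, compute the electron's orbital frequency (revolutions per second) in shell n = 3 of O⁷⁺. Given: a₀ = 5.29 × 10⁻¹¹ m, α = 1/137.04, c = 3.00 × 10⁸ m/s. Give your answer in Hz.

r = n²a₀/Z = 5.95 × 10⁻¹¹ m, v = Zαc/n = 5.84 × 10⁶ m/s
f = v/(2πr) = 1.56 × 10¹⁶ Hz

1.56 × 10¹⁶ Hz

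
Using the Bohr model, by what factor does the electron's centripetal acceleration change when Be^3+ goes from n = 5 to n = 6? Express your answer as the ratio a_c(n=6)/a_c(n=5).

a_c ∝ Z^3 · n^-4; with Z fixed, a_c ∝ n^-4.
a_c(n=6)/a_c(n=5) = (6/5)^-4 = 625/1296

625/1296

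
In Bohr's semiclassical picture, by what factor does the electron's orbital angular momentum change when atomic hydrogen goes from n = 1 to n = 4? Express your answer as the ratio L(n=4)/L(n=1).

L = nℏ depends only on n, so L ∝ n.
L(n=4)/L(n=1) = (4/1)^1 = 4

4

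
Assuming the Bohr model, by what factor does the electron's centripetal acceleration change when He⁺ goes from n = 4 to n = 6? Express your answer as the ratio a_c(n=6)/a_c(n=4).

16/81

a_c ∝ Z^3 · n^-4; with Z fixed, a_c ∝ n^-4.
a_c(n=6)/a_c(n=4) = (6/4)^-4 = 16/81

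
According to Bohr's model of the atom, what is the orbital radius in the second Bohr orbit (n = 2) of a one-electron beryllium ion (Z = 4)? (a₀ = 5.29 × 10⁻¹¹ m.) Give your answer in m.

r_n = n²a₀/Z = 2² × 5.29 × 10⁻¹¹ / 4
    = 4 × 5.29 × 10⁻¹¹ / 4 = 5.29 × 10⁻¹¹ m

5.29 × 10⁻¹¹ m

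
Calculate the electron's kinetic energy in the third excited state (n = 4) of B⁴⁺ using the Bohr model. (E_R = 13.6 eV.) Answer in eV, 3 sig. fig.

21.2 eV

For a Coulomb orbit the virial theorem gives K = −E_n.
E_n = −E_R·Z²/n², so K = E_R·Z²/n² = 13.6 × 5²/4² = 21.2 eV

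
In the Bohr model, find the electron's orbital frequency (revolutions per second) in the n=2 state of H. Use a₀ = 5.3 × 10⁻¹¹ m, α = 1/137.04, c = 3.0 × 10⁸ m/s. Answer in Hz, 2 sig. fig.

8.2 × 10¹⁴ Hz

r = n²a₀/Z = 2.1 × 10⁻¹⁰ m, v = Zαc/n = 1.1 × 10⁶ m/s
f = v/(2πr) = 8.2 × 10¹⁴ Hz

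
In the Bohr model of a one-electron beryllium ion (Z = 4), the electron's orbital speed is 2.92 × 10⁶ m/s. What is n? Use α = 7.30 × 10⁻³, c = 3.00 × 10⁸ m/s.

v_n = Zαc/n ⇒ n = Zαc/v = 4 × 0.00730 × 3.00 × 10⁸ / 2.92 × 10⁶ ≈ 3.00
n = 3

3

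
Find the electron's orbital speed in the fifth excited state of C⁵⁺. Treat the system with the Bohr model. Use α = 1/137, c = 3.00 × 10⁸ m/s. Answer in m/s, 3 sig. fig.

v_n = Zαc/n = 6 × 0.00730 × 3.00 × 10⁸ / 6
    = 2.19 × 10⁶ m/s

2.19 × 10⁶ m/s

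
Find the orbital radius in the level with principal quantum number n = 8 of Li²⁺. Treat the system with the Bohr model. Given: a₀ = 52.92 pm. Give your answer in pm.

r_n = n²a₀/Z = 8² × 52.92 / 3
    = 64 × 52.92 / 3 = 1129 pm

1129 pm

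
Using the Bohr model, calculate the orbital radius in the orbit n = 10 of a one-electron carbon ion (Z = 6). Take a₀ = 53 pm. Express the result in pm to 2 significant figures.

880 pm

r_n = n²a₀/Z = 10² × 53 / 6
    = 100 × 53 / 6 = 880 pm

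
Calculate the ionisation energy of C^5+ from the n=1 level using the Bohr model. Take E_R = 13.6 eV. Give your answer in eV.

E_n = −E_R·Z²/n² = −13.6 × 6²/1² eV = -490 eV
Ionisation energy = −E_n = 490 eV

490 eV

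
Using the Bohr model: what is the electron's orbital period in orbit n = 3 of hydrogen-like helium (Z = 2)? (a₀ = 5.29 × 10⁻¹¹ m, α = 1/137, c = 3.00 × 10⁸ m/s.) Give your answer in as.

r = n²a₀/Z = 3²·5.29 × 10⁻¹¹/2 = 2.38 × 10⁻¹⁰ m
v = Zαc/n = 2·0.00730·3.00 × 10⁸/3 = 1.46 × 10⁶ m/s
T = 2πr/v = 1.02 × 10⁻¹⁵ s = 1020 as

1020 as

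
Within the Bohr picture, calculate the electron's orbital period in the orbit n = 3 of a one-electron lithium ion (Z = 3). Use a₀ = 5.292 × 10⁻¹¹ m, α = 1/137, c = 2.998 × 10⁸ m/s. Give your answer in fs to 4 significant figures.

r = n²a₀/Z = 3²·5.292 × 10⁻¹¹/3 = 1.588 × 10⁻¹⁰ m
v = Zαc/n = 3·0.007299·2.998 × 10⁸/3 = 2.188 × 10⁶ m/s
T = 2πr/v = 4.558 × 10⁻¹⁶ s = 0.4558 fs

0.4558 fs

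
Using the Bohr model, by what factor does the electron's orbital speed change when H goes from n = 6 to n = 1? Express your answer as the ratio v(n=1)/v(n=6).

v ∝ Z^1 · n^-1; with Z fixed, v ∝ n^-1.
v(n=1)/v(n=6) = (1/6)^-1 = 6

6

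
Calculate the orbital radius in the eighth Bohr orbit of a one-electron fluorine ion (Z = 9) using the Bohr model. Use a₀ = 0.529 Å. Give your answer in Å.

r_n = n²a₀/Z = 8² × 0.529 / 9
    = 64 × 0.529 / 9 = 3.76 Å

3.76 Å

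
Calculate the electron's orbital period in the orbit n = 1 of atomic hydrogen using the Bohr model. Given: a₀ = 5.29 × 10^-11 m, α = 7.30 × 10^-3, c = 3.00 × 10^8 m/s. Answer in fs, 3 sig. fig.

r = n²a₀/Z = 1²·5.29 × 10^-11/1 = 5.29 × 10^-11 m
v = Zαc/n = 1·0.00730·3.00 × 10^8/1 = 2.19 × 10^6 m/s
T = 2πr/v = 1.52 × 10^-16 s = 0.152 fs

0.152 fs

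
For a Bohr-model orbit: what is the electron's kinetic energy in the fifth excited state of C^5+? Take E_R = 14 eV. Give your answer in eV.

14 eV

For a Coulomb orbit the virial theorem gives K = −E_n.
E_n = −E_R·Z²/n², so K = E_R·Z²/n² = 14 × 6²/6² = 14 eV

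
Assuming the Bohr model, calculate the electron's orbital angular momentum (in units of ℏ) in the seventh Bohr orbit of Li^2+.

L_n = nℏ, so L/ℏ = n = 7.

7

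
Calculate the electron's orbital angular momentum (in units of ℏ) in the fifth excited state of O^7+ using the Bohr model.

6

L_n = nℏ, so L/ℏ = n = 6.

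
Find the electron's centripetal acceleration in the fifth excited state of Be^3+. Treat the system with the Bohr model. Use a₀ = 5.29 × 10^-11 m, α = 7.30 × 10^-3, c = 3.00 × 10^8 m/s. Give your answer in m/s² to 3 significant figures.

r = n²a₀/Z = 4.76 × 10^-10 m, v = Zαc/n = 1.46 × 10^6 m/s
a = v²/r = (1.46 × 10^6)² / 4.76 × 10^-10 = 4.48 × 10^21 m/s²

4.48 × 10^21 m/s²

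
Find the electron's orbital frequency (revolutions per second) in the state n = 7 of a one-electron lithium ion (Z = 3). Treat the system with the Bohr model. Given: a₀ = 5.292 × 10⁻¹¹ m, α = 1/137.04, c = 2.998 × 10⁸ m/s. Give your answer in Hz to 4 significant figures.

r = n²a₀/Z = 8.644 × 10⁻¹⁰ m, v = Zαc/n = 9.376 × 10⁵ m/s
f = v/(2πr) = 1.726 × 10¹⁴ Hz

1.726 × 10¹⁴ Hz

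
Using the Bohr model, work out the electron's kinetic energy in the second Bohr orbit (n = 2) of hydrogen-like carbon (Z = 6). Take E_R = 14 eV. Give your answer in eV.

130 eV

For a Coulomb orbit the virial theorem gives K = −E_n.
E_n = −E_R·Z²/n², so K = E_R·Z²/n² = 14 × 6²/2² = 130 eV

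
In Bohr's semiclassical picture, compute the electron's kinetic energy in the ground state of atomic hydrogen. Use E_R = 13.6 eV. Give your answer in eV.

For a Coulomb orbit the virial theorem gives K = −E_n.
E_n = −E_R·Z²/n², so K = E_R·Z²/n² = 13.6 × 1²/1² = 13.6 eV

13.6 eV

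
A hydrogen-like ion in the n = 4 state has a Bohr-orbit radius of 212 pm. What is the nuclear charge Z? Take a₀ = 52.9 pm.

r_n = n²a₀/Z ⇒ Z = n²a₀/r = 4² × 52.9 / 212 ≈ 3.99
Z = 4

4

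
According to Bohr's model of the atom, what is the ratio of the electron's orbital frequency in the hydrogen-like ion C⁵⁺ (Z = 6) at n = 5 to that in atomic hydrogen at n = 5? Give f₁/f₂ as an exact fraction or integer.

f ∝ Z^2 · n^-3
f₁/f₂ = (6/1)^2 · (5/5)^-3 = 36

36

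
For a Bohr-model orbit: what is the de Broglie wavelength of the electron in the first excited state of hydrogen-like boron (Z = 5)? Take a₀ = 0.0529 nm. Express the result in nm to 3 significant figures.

0.133 nm

The Bohr quantisation condition is nλ = 2πr_n.
r_n = n²a₀/Z = 0.0423 nm
λ = 2πr_n/n = 2π·0.0423/2 = 0.133 nm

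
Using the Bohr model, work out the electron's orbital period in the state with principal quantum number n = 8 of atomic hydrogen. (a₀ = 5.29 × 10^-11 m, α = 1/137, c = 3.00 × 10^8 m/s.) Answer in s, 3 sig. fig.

7.77 × 10^-14 s

r = n²a₀/Z = 8²·5.29 × 10^-11/1 = 3.39 × 10^-9 m
v = Zαc/n = 1·0.00730·3.00 × 10^8/8 = 2.74 × 10^5 m/s
T = 2πr/v = 7.77 × 10^-14 s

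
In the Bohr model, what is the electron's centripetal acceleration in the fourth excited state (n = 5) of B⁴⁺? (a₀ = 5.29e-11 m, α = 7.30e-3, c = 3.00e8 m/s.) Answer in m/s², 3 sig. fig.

1.81e22 m/s²

r = n²a₀/Z = 2.64e-10 m, v = Zαc/n = 2.19e6 m/s
a = v²/r = (2.19e6)² / 2.64e-10 = 1.81e22 m/s²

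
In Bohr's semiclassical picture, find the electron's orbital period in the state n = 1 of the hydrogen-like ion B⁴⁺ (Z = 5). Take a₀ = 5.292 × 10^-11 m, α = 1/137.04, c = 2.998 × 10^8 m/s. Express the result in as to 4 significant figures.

r = n²a₀/Z = 1²·5.292 × 10^-11/5 = 1.058 × 10^-11 m
v = Zαc/n = 5·0.007297·2.998 × 10^8/1 = 1.094 × 10^7 m/s
T = 2πr/v = 6.080 × 10^-18 s = 6.080 as

6.080 as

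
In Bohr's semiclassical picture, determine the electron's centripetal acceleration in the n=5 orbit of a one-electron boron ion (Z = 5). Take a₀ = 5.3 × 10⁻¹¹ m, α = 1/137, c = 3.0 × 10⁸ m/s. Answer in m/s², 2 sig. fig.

1.8 × 10²² m/s²

r = n²a₀/Z = 2.6 × 10⁻¹⁰ m, v = Zαc/n = 2.2 × 10⁶ m/s
a = v²/r = (2.2 × 10⁶)² / 2.6 × 10⁻¹⁰ = 1.8 × 10²² m/s²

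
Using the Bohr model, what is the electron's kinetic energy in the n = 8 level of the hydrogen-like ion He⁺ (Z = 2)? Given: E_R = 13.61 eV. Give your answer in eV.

0.8506 eV

For a Coulomb orbit the virial theorem gives K = −E_n.
E_n = −E_R·Z²/n², so K = E_R·Z²/n² = 13.61 × 2²/8² = 0.8506 eV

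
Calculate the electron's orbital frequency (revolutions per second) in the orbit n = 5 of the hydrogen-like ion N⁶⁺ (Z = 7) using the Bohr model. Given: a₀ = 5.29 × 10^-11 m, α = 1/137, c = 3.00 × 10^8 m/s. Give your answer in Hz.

2.58 × 10^15 Hz

r = n²a₀/Z = 1.89 × 10^-10 m, v = Zαc/n = 3.07 × 10^6 m/s
f = v/(2πr) = 2.58 × 10^15 Hz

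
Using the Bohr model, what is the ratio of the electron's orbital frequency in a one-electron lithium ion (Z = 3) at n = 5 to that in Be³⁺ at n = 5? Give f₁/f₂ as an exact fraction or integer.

9/16

f ∝ Z^2 · n^-3
f₁/f₂ = (3/4)^2 · (5/5)^-3 = 9/16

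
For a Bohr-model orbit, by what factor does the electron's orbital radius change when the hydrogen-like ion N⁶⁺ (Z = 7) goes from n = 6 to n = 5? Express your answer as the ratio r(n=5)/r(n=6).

r ∝ Z^-1 · n^2; with Z fixed, r ∝ n^2.
r(n=5)/r(n=6) = (5/6)^2 = 25/36

25/36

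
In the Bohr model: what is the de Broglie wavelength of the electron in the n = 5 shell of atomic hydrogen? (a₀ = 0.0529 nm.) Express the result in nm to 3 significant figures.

The Bohr quantisation condition is nλ = 2πr_n.
r_n = n²a₀/Z = 1.32 nm
λ = 2πr_n/n = 2π·1.32/5 = 1.66 nm

1.66 nm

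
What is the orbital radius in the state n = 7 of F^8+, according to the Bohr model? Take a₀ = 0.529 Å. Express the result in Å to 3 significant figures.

r_n = n²a₀/Z = 7² × 0.529 / 9
    = 49 × 0.529 / 9 = 2.88 Å

2.88 Å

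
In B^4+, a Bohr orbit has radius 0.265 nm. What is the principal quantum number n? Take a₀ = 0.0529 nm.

r_n = n²a₀/Z ⇒ n² = rZ/a₀ = 0.265 × 5 / 0.0529 ≈ 25.05
n = 5

5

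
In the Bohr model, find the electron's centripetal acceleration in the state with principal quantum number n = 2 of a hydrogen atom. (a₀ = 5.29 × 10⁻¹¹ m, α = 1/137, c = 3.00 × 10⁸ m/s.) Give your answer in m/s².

r = n²a₀/Z = 2.12 × 10⁻¹⁰ m, v = Zαc/n = 1.09 × 10⁶ m/s
a = v²/r = (1.09 × 10⁶)² / 2.12 × 10⁻¹⁰ = 5.67 × 10²¹ m/s²

5.67 × 10²¹ m/s²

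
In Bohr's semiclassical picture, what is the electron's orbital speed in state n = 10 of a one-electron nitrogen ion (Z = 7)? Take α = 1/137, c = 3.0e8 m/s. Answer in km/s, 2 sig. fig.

1500 km/s

v_n = Zαc/n = 7 × 0.0073 × 3.0e8 / 10
    = 1500 km/s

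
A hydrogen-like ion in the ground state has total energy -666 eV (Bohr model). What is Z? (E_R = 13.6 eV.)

7

E_n = −E_R Z²/n² ⇒ Z² = −E_n n²/E_R = 666 × 1² / 13.6 ≈ 48.97
Z = 7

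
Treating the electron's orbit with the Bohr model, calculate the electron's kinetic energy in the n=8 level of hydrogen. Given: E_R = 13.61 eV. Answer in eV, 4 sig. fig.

For a Coulomb orbit the virial theorem gives K = −E_n.
E_n = −E_R·Z²/n², so K = E_R·Z²/n² = 13.61 × 1²/8² = 0.2127 eV

0.2127 eV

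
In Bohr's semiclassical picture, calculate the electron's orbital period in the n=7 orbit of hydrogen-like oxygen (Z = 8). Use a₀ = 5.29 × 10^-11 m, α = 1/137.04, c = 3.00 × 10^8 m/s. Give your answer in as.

814 as

r = n²a₀/Z = 7²·5.29 × 10^-11/8 = 3.24 × 10^-10 m
v = Zαc/n = 8·0.00730·3.00 × 10^8/7 = 2.50 × 10^6 m/s
T = 2πr/v = 8.14 × 10^-16 s = 814 as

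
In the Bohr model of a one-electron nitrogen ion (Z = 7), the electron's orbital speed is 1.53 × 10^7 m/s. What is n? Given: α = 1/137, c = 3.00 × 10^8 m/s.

v_n = Zαc/n ⇒ n = Zαc/v = 7 × 0.00730 × 3.00 × 10^8 / 1.53 × 10^7 ≈ 1.00
n = 1

1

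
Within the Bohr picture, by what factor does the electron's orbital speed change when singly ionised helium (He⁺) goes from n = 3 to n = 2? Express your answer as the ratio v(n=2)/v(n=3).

3/2

v ∝ Z^1 · n^-1; with Z fixed, v ∝ n^-1.
v(n=2)/v(n=3) = (2/3)^-1 = 3/2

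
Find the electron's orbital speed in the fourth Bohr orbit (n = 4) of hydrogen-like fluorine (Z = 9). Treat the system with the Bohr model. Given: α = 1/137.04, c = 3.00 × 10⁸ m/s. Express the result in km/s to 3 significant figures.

v_n = Zαc/n = 9 × 0.00730 × 3.00 × 10⁸ / 4
    = 4930 km/s

4930 km/s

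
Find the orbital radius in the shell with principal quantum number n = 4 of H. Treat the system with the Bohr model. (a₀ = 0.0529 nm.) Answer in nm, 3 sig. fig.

0.846 nm

r_n = n²a₀/Z = 4² × 0.0529 / 1
    = 16 × 0.0529 / 1 = 0.846 nm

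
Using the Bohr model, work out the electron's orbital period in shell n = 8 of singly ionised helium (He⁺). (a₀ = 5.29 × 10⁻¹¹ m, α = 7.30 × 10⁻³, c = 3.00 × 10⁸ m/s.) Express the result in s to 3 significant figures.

1.94 × 10⁻¹⁴ s

r = n²a₀/Z = 8²·5.29 × 10⁻¹¹/2 = 1.69 × 10⁻⁹ m
v = Zαc/n = 2·0.00730·3.00 × 10⁸/8 = 5.47 × 10⁵ m/s
T = 2πr/v = 1.94 × 10⁻¹⁴ s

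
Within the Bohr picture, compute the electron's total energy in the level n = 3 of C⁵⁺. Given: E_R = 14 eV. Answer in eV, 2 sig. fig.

E_n = −E_R·Z²/n² = −14 × 6²/3² = -56 eV

-56 eV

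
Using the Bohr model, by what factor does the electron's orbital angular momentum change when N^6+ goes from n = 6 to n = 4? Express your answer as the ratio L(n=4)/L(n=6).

2/3

L = nℏ depends only on n, so L ∝ n.
L(n=4)/L(n=6) = (4/6)^1 = 2/3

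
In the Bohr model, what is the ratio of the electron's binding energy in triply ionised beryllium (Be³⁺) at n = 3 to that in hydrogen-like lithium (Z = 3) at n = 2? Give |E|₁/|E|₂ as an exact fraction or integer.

64/81

|E| ∝ Z^2 · n^-2
|E|₁/|E|₂ = (4/3)^2 · (3/2)^-2 = 64/81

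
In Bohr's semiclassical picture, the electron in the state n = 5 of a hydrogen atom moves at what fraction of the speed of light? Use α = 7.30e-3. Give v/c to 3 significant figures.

v_n = Zαc/n, so v/c = Zα/n = 1 × 0.00730 / 5 = 0.00146

0.00146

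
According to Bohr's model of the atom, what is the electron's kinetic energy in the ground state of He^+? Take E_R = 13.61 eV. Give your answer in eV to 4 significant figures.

For a Coulomb orbit the virial theorem gives K = −E_n.
E_n = −E_R·Z²/n², so K = E_R·Z²/n² = 13.61 × 2²/1² = 54.44 eV

54.44 eV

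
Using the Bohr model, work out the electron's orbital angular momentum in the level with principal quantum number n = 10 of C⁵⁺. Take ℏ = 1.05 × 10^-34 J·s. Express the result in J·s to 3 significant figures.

1.05 × 10^-33 J·s

L_n = nℏ = 10 × 1.05 × 10^-34 = 1.05 × 10^-33 J·s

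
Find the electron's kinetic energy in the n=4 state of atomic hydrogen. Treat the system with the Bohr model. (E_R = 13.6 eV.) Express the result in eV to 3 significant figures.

For a Coulomb orbit the virial theorem gives K = −E_n.
E_n = −E_R·Z²/n², so K = E_R·Z²/n² = 13.6 × 1²/4² = 0.850 eV

0.850 eV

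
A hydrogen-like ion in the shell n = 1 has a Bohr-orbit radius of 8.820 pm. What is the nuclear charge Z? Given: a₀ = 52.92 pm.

6

r_n = n²a₀/Z ⇒ Z = n²a₀/r = 1² × 52.92 / 8.820 ≈ 6.00
Z = 6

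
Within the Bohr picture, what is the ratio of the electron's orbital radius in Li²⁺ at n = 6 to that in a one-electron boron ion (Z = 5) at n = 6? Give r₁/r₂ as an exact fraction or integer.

r ∝ Z^-1 · n^2
r₁/r₂ = (3/5)^-1 · (6/6)^2 = 5/3

5/3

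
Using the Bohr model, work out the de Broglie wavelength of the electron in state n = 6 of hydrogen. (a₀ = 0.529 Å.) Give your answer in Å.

The Bohr quantisation condition is nλ = 2πr_n.
r_n = n²a₀/Z = 19.0 Å
λ = 2πr_n/n = 2π·19.0/6 = 19.9 Å

19.9 Å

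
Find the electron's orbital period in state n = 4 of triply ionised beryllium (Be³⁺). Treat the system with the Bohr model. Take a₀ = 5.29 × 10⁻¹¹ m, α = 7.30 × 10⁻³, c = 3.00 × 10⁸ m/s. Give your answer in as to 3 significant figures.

607 as

r = n²a₀/Z = 4²·5.29 × 10⁻¹¹/4 = 2.12 × 10⁻¹⁰ m
v = Zαc/n = 4·0.00730·3.00 × 10⁸/4 = 2.19 × 10⁶ m/s
T = 2πr/v = 6.07 × 10⁻¹⁶ s = 607 as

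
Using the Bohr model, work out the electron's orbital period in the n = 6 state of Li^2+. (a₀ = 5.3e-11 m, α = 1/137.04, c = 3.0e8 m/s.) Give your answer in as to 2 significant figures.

3700 as

r = n²a₀/Z = 6²·5.3e-11/3 = 6.4e-10 m
v = Zαc/n = 3·0.0073·3.0e8/6 = 1.1e6 m/s
T = 2πr/v = 3.7e-15 s = 3700 as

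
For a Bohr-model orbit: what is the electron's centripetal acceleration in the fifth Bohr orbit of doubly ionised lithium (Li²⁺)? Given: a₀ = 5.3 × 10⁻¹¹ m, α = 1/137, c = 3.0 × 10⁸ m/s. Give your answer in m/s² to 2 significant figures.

r = n²a₀/Z = 4.4 × 10⁻¹⁰ m, v = Zαc/n = 1.3 × 10⁶ m/s
a = v²/r = (1.3 × 10⁶)² / 4.4 × 10⁻¹⁰ = 3.9 × 10²¹ m/s²

3.9 × 10²¹ m/s²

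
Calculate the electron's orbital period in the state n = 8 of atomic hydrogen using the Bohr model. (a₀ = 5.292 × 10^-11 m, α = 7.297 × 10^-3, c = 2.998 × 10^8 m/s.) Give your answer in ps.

r = n²a₀/Z = 8²·5.292 × 10^-11/1 = 3.387 × 10^-9 m
v = Zαc/n = 1·0.007297·2.998 × 10^8/8 = 2.735 × 10^5 m/s
T = 2πr/v = 7.782 × 10^-14 s = 0.07782 ps

0.07782 ps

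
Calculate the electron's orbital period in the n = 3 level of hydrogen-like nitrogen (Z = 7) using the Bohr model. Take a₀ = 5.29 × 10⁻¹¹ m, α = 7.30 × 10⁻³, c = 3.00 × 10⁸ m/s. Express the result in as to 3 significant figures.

r = n²a₀/Z = 3²·5.29 × 10⁻¹¹/7 = 6.80 × 10⁻¹¹ m
v = Zαc/n = 7·0.00730·3.00 × 10⁸/3 = 5.11 × 10⁶ m/s
T = 2πr/v = 8.36 × 10⁻¹⁷ s = 83.6 as

83.6 as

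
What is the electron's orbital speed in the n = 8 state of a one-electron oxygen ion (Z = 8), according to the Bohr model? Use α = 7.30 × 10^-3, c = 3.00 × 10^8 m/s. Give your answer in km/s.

v_n = Zαc/n = 8 × 0.00730 × 3.00 × 10^8 / 8
    = 2190 km/s

2190 km/s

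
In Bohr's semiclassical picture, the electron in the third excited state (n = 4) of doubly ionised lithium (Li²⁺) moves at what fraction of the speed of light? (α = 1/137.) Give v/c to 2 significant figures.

v_n = Zαc/n, so v/c = Zα/n = 3 × 0.0073 / 4 = 0.0055

0.0055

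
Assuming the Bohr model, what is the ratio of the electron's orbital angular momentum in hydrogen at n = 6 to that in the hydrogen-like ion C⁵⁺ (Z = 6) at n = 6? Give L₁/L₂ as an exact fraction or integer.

1

L = nℏ is independent of Z.
L₁/L₂ = n₁/n₂ = 6/6 = 1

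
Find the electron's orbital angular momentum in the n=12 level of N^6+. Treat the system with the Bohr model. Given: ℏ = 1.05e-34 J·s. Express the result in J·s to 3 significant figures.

L_n = nℏ = 12 × 1.05e-34 = 1.26e-33 J·s

1.26e-33 J·s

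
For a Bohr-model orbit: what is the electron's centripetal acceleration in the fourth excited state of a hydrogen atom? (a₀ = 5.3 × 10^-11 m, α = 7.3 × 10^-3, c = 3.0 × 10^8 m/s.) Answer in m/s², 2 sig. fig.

1.4 × 10^20 m/s²

r = n²a₀/Z = 1.3 × 10^-9 m, v = Zαc/n = 4.4 × 10^5 m/s
a = v²/r = (4.4 × 10^5)² / 1.3 × 10^-9 = 1.4 × 10^20 m/s²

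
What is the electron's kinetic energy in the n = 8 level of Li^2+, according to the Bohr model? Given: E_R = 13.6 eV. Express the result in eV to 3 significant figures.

For a Coulomb orbit the virial theorem gives K = −E_n.
E_n = −E_R·Z²/n², so K = E_R·Z²/n² = 13.6 × 3²/8² = 1.91 eV

1.91 eV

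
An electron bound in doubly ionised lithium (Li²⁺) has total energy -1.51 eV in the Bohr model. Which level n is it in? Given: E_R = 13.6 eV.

9

E_n = −E_R Z²/n² ⇒ n² = E_R Z²/(−E_n) = 13.6 × 3² / 1.51 ≈ 81.06
n = 9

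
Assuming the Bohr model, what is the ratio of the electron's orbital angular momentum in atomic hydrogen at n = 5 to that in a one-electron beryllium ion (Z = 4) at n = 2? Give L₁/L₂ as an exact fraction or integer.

L = nℏ is independent of Z.
L₁/L₂ = n₁/n₂ = 5/2 = 5/2

5/2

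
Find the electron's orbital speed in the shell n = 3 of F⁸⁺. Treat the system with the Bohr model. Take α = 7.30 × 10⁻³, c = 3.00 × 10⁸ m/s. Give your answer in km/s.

6570 km/s

v_n = Zαc/n = 9 × 0.00730 × 3.00 × 10⁸ / 3
    = 6570 km/s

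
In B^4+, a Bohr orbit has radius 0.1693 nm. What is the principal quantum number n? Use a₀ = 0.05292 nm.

r_n = n²a₀/Z ⇒ n² = rZ/a₀ = 0.1693 × 5 / 0.05292 ≈ 16.00
n = 4

4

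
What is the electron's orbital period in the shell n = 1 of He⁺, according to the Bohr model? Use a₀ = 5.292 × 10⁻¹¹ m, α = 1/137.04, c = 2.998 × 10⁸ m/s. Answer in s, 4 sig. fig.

r = n²a₀/Z = 1²·5.292 × 10⁻¹¹/2 = 2.646 × 10⁻¹¹ m
v = Zαc/n = 2·0.007297·2.998 × 10⁸/1 = 4.375 × 10⁶ m/s
T = 2πr/v = 3.800 × 10⁻¹⁷ s

3.800 × 10⁻¹⁷ s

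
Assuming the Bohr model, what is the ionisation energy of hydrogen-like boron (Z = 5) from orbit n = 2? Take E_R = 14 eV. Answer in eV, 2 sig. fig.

88 eV

E_n = −E_R·Z²/n² = −14 × 5²/2² eV = -88 eV
Ionisation energy = −E_n = 88 eV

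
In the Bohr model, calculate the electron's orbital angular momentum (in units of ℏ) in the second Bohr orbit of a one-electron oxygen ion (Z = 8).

L_n = nℏ, so L/ℏ = n = 2.

2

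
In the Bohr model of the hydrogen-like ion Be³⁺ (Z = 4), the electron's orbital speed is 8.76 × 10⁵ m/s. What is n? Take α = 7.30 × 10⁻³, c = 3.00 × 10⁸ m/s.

v_n = Zαc/n ⇒ n = Zαc/v = 4 × 0.00730 × 3.00 × 10⁸ / 8.76 × 10⁵ ≈ 10.00
n = 10

10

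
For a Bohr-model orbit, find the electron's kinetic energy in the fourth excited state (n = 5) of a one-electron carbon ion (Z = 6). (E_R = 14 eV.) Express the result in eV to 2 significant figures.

20 eV

For a Coulomb orbit the virial theorem gives K = −E_n.
E_n = −E_R·Z²/n², so K = E_R·Z²/n² = 14 × 6²/5² = 20 eV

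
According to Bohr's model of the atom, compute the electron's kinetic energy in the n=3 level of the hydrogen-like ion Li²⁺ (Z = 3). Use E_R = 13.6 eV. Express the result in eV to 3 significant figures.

For a Coulomb orbit the virial theorem gives K = −E_n.
E_n = −E_R·Z²/n², so K = E_R·Z²/n² = 13.6 × 3²/3² = 13.6 eV

13.6 eV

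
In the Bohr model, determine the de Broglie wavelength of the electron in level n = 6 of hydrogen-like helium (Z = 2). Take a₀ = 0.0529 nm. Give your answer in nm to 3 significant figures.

0.997 nm

The Bohr quantisation condition is nλ = 2πr_n.
r_n = n²a₀/Z = 0.952 nm
λ = 2πr_n/n = 2π·0.952/6 = 0.997 nm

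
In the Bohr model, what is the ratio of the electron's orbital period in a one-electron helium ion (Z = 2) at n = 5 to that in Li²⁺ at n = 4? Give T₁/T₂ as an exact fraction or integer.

T ∝ Z^-2 · n^3
T₁/T₂ = (2/3)^-2 · (5/4)^3 = 1125/256

1125/256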